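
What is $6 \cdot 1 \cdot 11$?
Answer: $66$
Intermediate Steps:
$6 \cdot 1 \cdot 11 = 6 \cdot 11 = 66$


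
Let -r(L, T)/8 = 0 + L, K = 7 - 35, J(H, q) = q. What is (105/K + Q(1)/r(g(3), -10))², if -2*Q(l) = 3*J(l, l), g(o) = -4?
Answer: 59049/4096 ≈ 14.416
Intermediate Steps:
K = -28
r(L, T) = -8*L (r(L, T) = -8*(0 + L) = -8*L)
Q(l) = -3*l/2
(105/K + Q(1)/r(g(3), -10))² = (105/(-28) + (-3/2*1)/((-8*(-4))))² = (105*(-1/28) - 3/2/32)² = (-15/4 - 3/2*1/32)² = (-15/4 - 3/64)² = (-243/64)² = 59049/4096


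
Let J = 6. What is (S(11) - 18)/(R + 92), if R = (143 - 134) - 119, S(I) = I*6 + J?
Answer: -3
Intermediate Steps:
S(I) = 6 + 6*I (S(I) = I*6 + 6 = 6*I + 6 = 6 + 6*I)
R = -110 (R = 9 - 119 = -110)
(S(11) - 18)/(R + 92) = ((6 + 6*11) - 18)/(-110 + 92) = ((6 + 66) - 18)/(-18) = (72 - 18)*(-1/18) = 54*(-1/18) = -3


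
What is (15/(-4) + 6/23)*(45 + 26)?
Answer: -22791/92 ≈ -247.73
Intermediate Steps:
(15/(-4) + 6/23)*(45 + 26) = (15*(-1/4) + 6*(1/23))*71 = (-15/4 + 6/23)*71 = -321/92*71 = -22791/92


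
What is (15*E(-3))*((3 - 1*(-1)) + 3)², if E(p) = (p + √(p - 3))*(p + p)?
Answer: 13230 - 4410*I*√6 ≈ 13230.0 - 10802.0*I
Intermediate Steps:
E(p) = 2*p*(p + √(-3 + p)) (E(p) = (p + √(-3 + p))*(2*p) = 2*p*(p + √(-3 + p)))
(15*E(-3))*((3 - 1*(-1)) + 3)² = (15*(2*(-3)*(-3 + √(-3 - 3))))*((3 - 1*(-1)) + 3)² = (15*(2*(-3)*(-3 + √(-6))))*((3 + 1) + 3)² = (15*(2*(-3)*(-3 + I*√6)))*(4 + 3)² = (15*(18 - 6*I*√6))*7² = (270 - 90*I*√6)*49 = 13230 - 4410*I*√6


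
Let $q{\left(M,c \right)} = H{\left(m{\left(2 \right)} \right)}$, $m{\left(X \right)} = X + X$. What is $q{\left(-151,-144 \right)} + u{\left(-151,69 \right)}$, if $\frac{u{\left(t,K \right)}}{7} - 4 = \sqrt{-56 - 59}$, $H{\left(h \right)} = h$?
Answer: $32 + 7 i \sqrt{115} \approx 32.0 + 75.067 i$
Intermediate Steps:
$m{\left(X \right)} = 2 X$
$q{\left(M,c \right)} = 4$ ($q{\left(M,c \right)} = 2 \cdot 2 = 4$)
$u{\left(t,K \right)} = 28 + 7 i \sqrt{115}$ ($u{\left(t,K \right)} = 28 + 7 \sqrt{-56 - 59} = 28 + 7 \sqrt{-115} = 28 + 7 i \sqrt{115}$)
$q{\left(-151,-144 \right)} + u{\left(-151,69 \right)} = 4 + \left(28 + 7 i \sqrt{115}\right) = 32 + 7 i \sqrt{115}$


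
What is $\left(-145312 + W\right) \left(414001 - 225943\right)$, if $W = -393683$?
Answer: $-101362321710$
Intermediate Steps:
$\left(-145312 + W\right) \left(414001 - 225943\right) = \left(-145312 - 393683\right) \left(414001 - 225943\right) = \left(-538995\right) 188058 = -101362321710$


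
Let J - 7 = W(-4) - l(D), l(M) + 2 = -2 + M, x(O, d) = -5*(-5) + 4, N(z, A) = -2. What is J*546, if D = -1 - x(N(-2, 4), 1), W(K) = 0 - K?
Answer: 24570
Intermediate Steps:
W(K) = -K
x(O, d) = 29 (x(O, d) = 25 + 4 = 29)
D = -30 (D = -1 - 1*29 = -1 - 29 = -30)
l(M) = -4 + M (l(M) = -2 + (-2 + M) = -4 + M)
J = 45 (J = 7 + (-1*(-4) - (-4 - 30)) = 7 + (4 - 1*(-34)) = 7 + (4 + 34) = 7 + 38 = 45)
J*546 = 45*546 = 24570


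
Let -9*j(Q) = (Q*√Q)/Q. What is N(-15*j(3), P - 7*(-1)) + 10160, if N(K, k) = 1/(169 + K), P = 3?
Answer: 870285787/85658 - 5*√3/85658 ≈ 10160.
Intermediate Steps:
j(Q) = -√Q/9 (j(Q) = -Q*√Q/(9*Q) = -Q^(3/2)/(9*Q) = -√Q/9)
N(-15*j(3), P - 7*(-1)) + 10160 = 1/(169 - (-5)*√3/3) + 10160 = 1/(169 + 5*√3/3) + 10160 = 10160 + 1/(169 + 5*√3/3)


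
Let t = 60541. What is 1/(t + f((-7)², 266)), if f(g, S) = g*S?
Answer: 1/73575 ≈ 1.3592e-5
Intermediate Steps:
f(g, S) = S*g
1/(t + f((-7)², 266)) = 1/(60541 + 266*(-7)²) = 1/(60541 + 266*49) = 1/(60541 + 13034) = 1/73575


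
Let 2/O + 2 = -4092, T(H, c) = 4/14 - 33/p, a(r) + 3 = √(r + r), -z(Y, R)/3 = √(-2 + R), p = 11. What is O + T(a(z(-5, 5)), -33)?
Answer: -38900/14329 ≈ -2.7148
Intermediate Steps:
z(Y, R) = -3*√(-2 + R)
a(r) = -3 + √2*√r (a(r) = -3 + √(r + r) = -3 + √(2*r) = -3 + √2*√r)
T(H, c) = -19/7 (T(H, c) = 4/14 - 33/11 = 4*(1/14) - 33*1/11 = 2/7 - 3 = -19/7)
O = -1/2047 (O = 2/(-2 - 4092) = 2/(-4094) = 2*(-1/4094) = -1/2047 ≈ -0.00048852)
O + T(a(z(-5, 5)), -33) = -1/2047 - 19/7 = -38900/14329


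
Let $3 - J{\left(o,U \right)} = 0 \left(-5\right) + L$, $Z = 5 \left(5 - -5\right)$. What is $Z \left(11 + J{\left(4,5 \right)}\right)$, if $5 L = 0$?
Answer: $700$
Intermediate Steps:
$L = 0$ ($L = \frac{1}{5} \cdot 0 = 0$)
$Z = 50$ ($Z = 5 \left(5 + 5\right) = 5 \cdot 10 = 50$)
$J{\left(o,U \right)} = 3$ ($J{\left(o,U \right)} = 3 - \left(0 \left(-5\right) + 0\right) = 3 - \left(0 + 0\right) = 3 - 0 = 3 + 0 = 3$)
$Z \left(11 + J{\left(4,5 \right)}\right) = 50 \left(11 + 3\right) = 50 \cdot 14 = 700$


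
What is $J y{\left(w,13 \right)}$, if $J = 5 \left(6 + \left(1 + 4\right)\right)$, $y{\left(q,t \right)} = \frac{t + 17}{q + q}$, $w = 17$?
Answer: $\frac{825}{17} \approx 48.529$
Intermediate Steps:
$y{\left(q,t \right)} = \frac{17 + t}{2 q}$
$J = 55$ ($J = 5 \left(6 + 5\right) = 5 \cdot 11 = 55$)
$J y{\left(w,13 \right)} = 55 \frac{17 + 13}{2 \cdot 17} = 55 \cdot \frac{1}{2} \cdot \frac{1}{17} \cdot 30 = 55 \cdot \frac{15}{17} = \frac{825}{17}$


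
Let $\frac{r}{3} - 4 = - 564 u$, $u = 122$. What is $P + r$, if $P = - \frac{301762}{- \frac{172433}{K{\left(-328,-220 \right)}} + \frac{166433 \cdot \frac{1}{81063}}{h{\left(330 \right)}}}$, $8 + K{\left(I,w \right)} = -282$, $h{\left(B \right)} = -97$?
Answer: $- \frac{280543882929055896}{1355811553493} \approx -2.0692 \cdot 10^{5}$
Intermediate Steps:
$K{\left(I,w \right)} = -290$ ($K{\left(I,w \right)} = -8 - 282 = -290$)
$P = - \frac{688108549458780}{1355811553493}$ ($P = - \frac{301762}{- \frac{172433}{-290} + \frac{166433 \cdot \frac{1}{81063}}{-97}} = - \frac{301762}{\left(-172433\right) \left(- \frac{1}{290}\right) + 166433 \cdot \frac{1}{81063} \left(- \frac{1}{97}\right)} = - \frac{301762}{\frac{172433}{290} + \frac{166433}{81063} \left(- \frac{1}{97}\right)} = - \frac{301762}{\frac{172433}{290} - \frac{166433}{7863111}} = - \frac{301762}{\frac{1355811553493}{2280302190}} = \left(-301762\right) \frac{2280302190}{1355811553493} = - \frac{688108549458780}{1355811553493} \approx -507.53$)
$r = -206412$ ($r = 12 + 3 \left(\left(-564\right) 122\right) = 12 + 3 \left(-68808\right) = 12 - 206424 = -206412$)
$P + r = - \frac{688108549458780}{1355811553493} - 206412 = - \frac{280543882929055896}{1355811553493}$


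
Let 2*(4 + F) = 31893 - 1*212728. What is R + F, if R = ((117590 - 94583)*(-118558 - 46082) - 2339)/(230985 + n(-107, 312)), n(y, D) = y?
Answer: -12332104948/115439 ≈ -1.0683e+5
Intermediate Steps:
F = -180843/2 (F = -4 + (31893 - 1*212728)/2 = -4 + (31893 - 212728)/2 = -4 + (1/2)*(-180835) = -4 - 180835/2 = -180843/2 ≈ -90422.)
R = -3787874819/230878 (R = ((117590 - 94583)*(-118558 - 46082) - 2339)/(230985 - 107) = (23007*(-164640) - 2339)/230878 = (-3787872480 - 2339)*(1/230878) = -3787874819*1/230878 = -3787874819/230878 ≈ -16406.)
R + F = -3787874819/230878 - 180843/2 = -12332104948/115439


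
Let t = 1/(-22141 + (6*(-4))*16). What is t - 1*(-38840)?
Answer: 874870999/22525 ≈ 38840.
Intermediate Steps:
t = -1/22525 (t = 1/(-22141 - 24*16) = 1/(-22141 - 384) = 1/(-22525) = -1/22525 ≈ -4.4395e-5)
t - 1*(-38840) = -1/22525 - 1*(-38840) = -1/22525 + 38840 = 874870999/22525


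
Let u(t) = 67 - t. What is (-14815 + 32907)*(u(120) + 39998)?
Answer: 722684940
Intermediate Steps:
(-14815 + 32907)*(u(120) + 39998) = (-14815 + 32907)*((67 - 1*120) + 39998) = 18092*((67 - 120) + 39998) = 18092*(-53 + 39998) = 18092*39945 = 722684940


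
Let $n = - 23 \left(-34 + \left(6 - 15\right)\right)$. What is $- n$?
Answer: $-989$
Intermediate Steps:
$n = 989$ ($n = - 23 \left(-34 - 9\right) = \left(-23\right) \left(-43\right) = 989$)
$- n = \left(-1\right) 989 = -989$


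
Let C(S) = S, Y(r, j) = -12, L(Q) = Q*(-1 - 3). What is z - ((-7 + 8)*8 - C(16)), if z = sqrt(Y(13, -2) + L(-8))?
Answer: 8 + 2*sqrt(5) ≈ 12.472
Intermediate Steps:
L(Q) = -4*Q (L(Q) = Q*(-4) = -4*Q)
z = 2*sqrt(5) (z = sqrt(-12 - 4*(-8)) = sqrt(-12 + 32) = sqrt(20) = 2*sqrt(5) ≈ 4.4721)
z - ((-7 + 8)*8 - C(16)) = 2*sqrt(5) - ((-7 + 8)*8 - 1*16) = 2*sqrt(5) - (1*8 - 16) = 2*sqrt(5) - (8 - 16) = 2*sqrt(5) - 1*(-8) = 2*sqrt(5) + 8 = 8 + 2*sqrt(5)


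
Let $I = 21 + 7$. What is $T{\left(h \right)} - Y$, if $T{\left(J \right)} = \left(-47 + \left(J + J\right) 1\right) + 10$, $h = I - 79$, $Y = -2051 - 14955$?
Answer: $16867$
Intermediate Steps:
$I = 28$
$Y = -17006$ ($Y = -2051 - 14955 = -17006$)
$h = -51$ ($h = 28 - 79 = -51$)
$T{\left(J \right)} = -37 + 2 J$ ($T{\left(J \right)} = \left(-47 + 2 J 1\right) + 10 = \left(-47 + 2 J\right) + 10 = -37 + 2 J$)
$T{\left(h \right)} - Y = \left(-37 + 2 \left(-51\right)\right) - -17006 = \left(-37 - 102\right) + 17006 = -139 + 17006 = 16867$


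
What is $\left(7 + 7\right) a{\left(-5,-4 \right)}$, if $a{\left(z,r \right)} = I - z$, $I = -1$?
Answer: $56$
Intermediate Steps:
$a{\left(z,r \right)} = -1 - z$
$\left(7 + 7\right) a{\left(-5,-4 \right)} = \left(7 + 7\right) \left(-1 - -5\right) = 14 \left(-1 + 5\right) = 14 \cdot 4 = 56$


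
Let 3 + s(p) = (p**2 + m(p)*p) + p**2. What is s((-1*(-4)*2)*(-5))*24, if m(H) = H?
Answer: 115128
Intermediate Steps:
s(p) = -3 + 3*p**2 (s(p) = -3 + ((p**2 + p*p) + p**2) = -3 + ((p**2 + p**2) + p**2) = -3 + (2*p**2 + p**2) = -3 + 3*p**2)
s((-1*(-4)*2)*(-5))*24 = (-3 + 3*((-1*(-4)*2)*(-5))**2)*24 = (-3 + 3*((4*2)*(-5))**2)*24 = (-3 + 3*(8*(-5))**2)*24 = (-3 + 3*(-40)**2)*24 = (-3 + 3*1600)*24 = (-3 + 4800)*24 = 4797*24 = 115128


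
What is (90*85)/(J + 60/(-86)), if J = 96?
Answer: 54825/683 ≈ 80.271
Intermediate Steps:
(90*85)/(J + 60/(-86)) = (90*85)/(96 + 60/(-86)) = 7650/(96 + 60*(-1/86)) = 7650/(96 - 30/43) = 7650/(4098/43) = 7650*(43/4098) = 54825/683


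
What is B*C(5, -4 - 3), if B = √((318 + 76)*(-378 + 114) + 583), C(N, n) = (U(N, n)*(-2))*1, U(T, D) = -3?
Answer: 6*I*√103433 ≈ 1929.7*I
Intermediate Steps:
C(N, n) = 6 (C(N, n) = -3*(-2)*1 = 6*1 = 6)
B = I*√103433 (B = √(394*(-264) + 583) = √(-104016 + 583) = √(-103433) = I*√103433 ≈ 321.61*I)
B*C(5, -4 - 3) = (I*√103433)*6 = 6*I*√103433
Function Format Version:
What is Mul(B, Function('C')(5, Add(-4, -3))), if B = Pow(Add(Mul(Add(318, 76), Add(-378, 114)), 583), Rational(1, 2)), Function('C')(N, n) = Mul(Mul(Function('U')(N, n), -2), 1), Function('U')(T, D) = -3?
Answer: Mul(6, I, Pow(103433, Rational(1, 2))) ≈ Mul(1929.7, I)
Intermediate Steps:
Function('C')(N, n) = 6 (Function('C')(N, n) = Mul(Mul(-3, -2), 1) = Mul(6, 1) = 6)
B = Mul(I, Pow(103433, Rational(1, 2))) (B = Pow(Add(Mul(394, -264), 583), Rational(1, 2)) = Pow(Add(-104016, 583), Rational(1, 2)) = Pow(-103433, Rational(1, 2)) = Mul(I, Pow(103433, Rational(1, 2))) ≈ Mul(321.61, I))
Mul(B, Function('C')(5, Add(-4, -3))) = Mul(Mul(I, Pow(103433, Rational(1, 2))), 6) = Mul(6, I, Pow(103433, Rational(1, 2)))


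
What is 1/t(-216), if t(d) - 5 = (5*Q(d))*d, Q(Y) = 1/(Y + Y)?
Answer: 2/15 ≈ 0.13333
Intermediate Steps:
Q(Y) = 1/(2*Y)
t(d) = 15/2 (t(d) = 5 + (5*(1/(2*d)))*d = 5 + (5/(2*d))*d = 5 + 5/2 = 15/2)
1/t(-216) = 1/(15/2) = 2/15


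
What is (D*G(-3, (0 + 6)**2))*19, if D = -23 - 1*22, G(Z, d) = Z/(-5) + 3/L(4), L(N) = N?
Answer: -4617/4 ≈ -1154.3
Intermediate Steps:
G(Z, d) = 3/4 - Z/5 (G(Z, d) = Z/(-5) + 3/4 = Z*(-1/5) + 3*(1/4) = -Z/5 + 3/4 = 3/4 - Z/5)
D = -45 (D = -23 - 22 = -45)
(D*G(-3, (0 + 6)**2))*19 = -45*(3/4 - 1/5*(-3))*19 = -45*(3/4 + 3/5)*19 = -45*27/20*19 = -243/4*19 = -4617/4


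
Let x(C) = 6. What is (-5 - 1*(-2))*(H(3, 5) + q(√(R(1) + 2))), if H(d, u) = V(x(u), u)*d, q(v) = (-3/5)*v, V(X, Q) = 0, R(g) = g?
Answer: 9*√3/5 ≈ 3.1177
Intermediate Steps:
q(v) = -3*v/5 (q(v) = (-3*⅕)*v = -3*v/5)
H(d, u) = 0 (H(d, u) = 0*d = 0)
(-5 - 1*(-2))*(H(3, 5) + q(√(R(1) + 2))) = (-5 - 1*(-2))*(0 - 3*√(1 + 2)/5) = (-5 + 2)*(0 - 3*√3/5) = -(-9)*√3/5 = 9*√3/5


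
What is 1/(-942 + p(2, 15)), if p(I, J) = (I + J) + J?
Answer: -1/910 ≈ -0.0010989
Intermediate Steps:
p(I, J) = I + 2*J
1/(-942 + p(2, 15)) = 1/(-942 + (2 + 2*15)) = 1/(-942 + (2 + 30)) = 1/(-942 + 32) = 1/(-910) = -1/910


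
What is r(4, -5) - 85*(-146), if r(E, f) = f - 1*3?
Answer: 12402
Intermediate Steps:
r(E, f) = -3 + f (r(E, f) = f - 3 = -3 + f)
r(4, -5) - 85*(-146) = (-3 - 5) - 85*(-146) = -8 + 12410 = 12402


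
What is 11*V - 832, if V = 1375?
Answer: 14293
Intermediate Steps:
11*V - 832 = 11*1375 - 832 = 15125 - 832 = 14293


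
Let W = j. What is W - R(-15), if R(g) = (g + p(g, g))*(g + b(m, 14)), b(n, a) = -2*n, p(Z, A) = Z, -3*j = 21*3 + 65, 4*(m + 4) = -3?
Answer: -623/3 ≈ -207.67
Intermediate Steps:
m = -19/4 (m = -4 + (1/4)*(-3) = -4 - 3/4 = -19/4 ≈ -4.7500)
j = -128/3 (j = -(21*3 + 65)/3 = -(63 + 65)/3 = -1/3*128 = -128/3 ≈ -42.667)
W = -128/3 ≈ -42.667
R(g) = 2*g*(19/2 + g) (R(g) = (g + g)*(g - 2*(-19/4)) = (2*g)*(g + 19/2) = (2*g)*(19/2 + g) = 2*g*(19/2 + g))
W - R(-15) = -128/3 - (-15)*(19 + 2*(-15)) = -128/3 - (-15)*(19 - 30) = -128/3 - (-15)*(-11) = -128/3 - 1*165 = -128/3 - 165 = -623/3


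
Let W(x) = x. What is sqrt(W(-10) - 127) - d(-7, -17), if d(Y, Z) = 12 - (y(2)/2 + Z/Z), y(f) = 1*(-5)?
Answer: -27/2 + I*sqrt(137) ≈ -13.5 + 11.705*I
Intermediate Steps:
y(f) = -5
d(Y, Z) = 27/2 (d(Y, Z) = 12 - (-5/2 + Z/Z) = 12 - (-5*1/2 + 1) = 12 - (-5/2 + 1) = 12 - 1*(-3/2) = 12 + 3/2 = 27/2)
sqrt(W(-10) - 127) - d(-7, -17) = sqrt(-10 - 127) - 1*27/2 = sqrt(-137) - 27/2 = I*sqrt(137) - 27/2 = -27/2 + I*sqrt(137)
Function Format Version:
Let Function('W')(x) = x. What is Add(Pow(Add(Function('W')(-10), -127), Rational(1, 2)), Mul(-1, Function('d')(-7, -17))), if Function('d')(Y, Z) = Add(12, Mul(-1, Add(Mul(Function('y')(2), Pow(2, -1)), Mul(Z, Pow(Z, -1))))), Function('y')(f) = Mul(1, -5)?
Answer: Add(Rational(-27, 2), Mul(I, Pow(137, Rational(1, 2)))) ≈ Add(-13.500, Mul(11.705, I))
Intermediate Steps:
Function('y')(f) = -5
Function('d')(Y, Z) = Rational(27, 2) (Function('d')(Y, Z) = Add(12, Mul(-1, Add(Mul(-5, Pow(2, -1)), Mul(Z, Pow(Z, -1))))) = Add(12, Mul(-1, Add(Mul(-5, Rational(1, 2)), 1))) = Add(12, Mul(-1, Add(Rational(-5, 2), 1))) = Add(12, Mul(-1, Rational(-3, 2))) = Add(12, Rational(3, 2)) = Rational(27, 2))
Add(Pow(Add(Function('W')(-10), -127), Rational(1, 2)), Mul(-1, Function('d')(-7, -17))) = Add(Pow(Add(-10, -127), Rational(1, 2)), Mul(-1, Rational(27, 2))) = Add(Pow(-137, Rational(1, 2)), Rational(-27, 2)) = Add(Mul(I, Pow(137, Rational(1, 2))), Rational(-27, 2)) = Add(Rational(-27, 2), Mul(I, Pow(137, Rational(1, 2))))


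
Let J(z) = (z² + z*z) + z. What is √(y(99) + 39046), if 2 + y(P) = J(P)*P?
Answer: √1989443 ≈ 1410.5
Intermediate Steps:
J(z) = z + 2*z² (J(z) = (z² + z²) + z = 2*z² + z = z + 2*z²)
y(P) = -2 + P²*(1 + 2*P) (y(P) = -2 + (P*(1 + 2*P))*P = -2 + P²*(1 + 2*P))
√(y(99) + 39046) = √((-2 + 99²*(1 + 2*99)) + 39046) = √((-2 + 9801*(1 + 198)) + 39046) = √((-2 + 9801*199) + 39046) = √((-2 + 1950399) + 39046) = √(1950397 + 39046) = √1989443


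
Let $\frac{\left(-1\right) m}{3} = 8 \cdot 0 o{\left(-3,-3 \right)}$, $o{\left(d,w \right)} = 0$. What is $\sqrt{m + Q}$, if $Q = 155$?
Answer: $\sqrt{155} \approx 12.45$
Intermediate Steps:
$m = 0$ ($m = - 3 \cdot 8 \cdot 0 \cdot 0 = - 3 \cdot 0 \cdot 0 = \left(-3\right) 0 = 0$)
$\sqrt{m + Q} = \sqrt{0 + 155} = \sqrt{155}$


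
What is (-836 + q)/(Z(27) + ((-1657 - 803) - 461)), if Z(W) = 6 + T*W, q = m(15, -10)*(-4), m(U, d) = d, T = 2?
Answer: 796/2861 ≈ 0.27822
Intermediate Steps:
q = 40 (q = -10*(-4) = 40)
Z(W) = 6 + 2*W
(-836 + q)/(Z(27) + ((-1657 - 803) - 461)) = (-836 + 40)/((6 + 2*27) + ((-1657 - 803) - 461)) = -796/((6 + 54) + (-2460 - 461)) = -796/(60 - 2921) = -796/(-2861) = -796*(-1/2861) = 796/2861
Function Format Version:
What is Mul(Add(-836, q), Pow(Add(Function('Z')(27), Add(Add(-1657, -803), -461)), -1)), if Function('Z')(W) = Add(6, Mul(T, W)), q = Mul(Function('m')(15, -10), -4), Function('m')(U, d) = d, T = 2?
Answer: Rational(796, 2861) ≈ 0.27822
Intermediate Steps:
q = 40 (q = Mul(-10, -4) = 40)
Function('Z')(W) = Add(6, Mul(2, W))
Mul(Add(-836, q), Pow(Add(Function('Z')(27), Add(Add(-1657, -803), -461)), -1)) = Mul(Add(-836, 40), Pow(Add(Add(6, Mul(2, 27)), Add(Add(-1657, -803), -461)), -1)) = Mul(-796, Pow(Add(Add(6, 54), Add(-2460, -461)), -1)) = Mul(-796, Pow(Add(60, -2921), -1)) = Mul(-796, Pow(-2861, -1)) = Mul(-796, Rational(-1, 2861)) = Rational(796, 2861)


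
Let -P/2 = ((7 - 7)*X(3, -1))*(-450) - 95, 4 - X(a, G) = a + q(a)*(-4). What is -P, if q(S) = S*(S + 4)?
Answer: -190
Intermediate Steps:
q(S) = S*(4 + S)
X(a, G) = 4 - a + 4*a*(4 + a) (X(a, G) = 4 - (a + (a*(4 + a))*(-4)) = 4 - (a - 4*a*(4 + a)) = 4 + (-a + 4*a*(4 + a)) = 4 - a + 4*a*(4 + a))
P = 190 (P = -2*(((7 - 7)*(4 - 1*3 + 4*3*(4 + 3)))*(-450) - 95) = -2*((0*(4 - 3 + 4*3*7))*(-450) - 95) = -2*((0*(4 - 3 + 84))*(-450) - 95) = -2*((0*85)*(-450) - 95) = -2*(0*(-450) - 95) = -2*(0 - 95) = -2*(-95) = 190)
-P = -1*190 = -190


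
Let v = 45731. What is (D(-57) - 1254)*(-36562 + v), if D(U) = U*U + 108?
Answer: 19282407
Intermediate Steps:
D(U) = 108 + U**2 (D(U) = U**2 + 108 = 108 + U**2)
(D(-57) - 1254)*(-36562 + v) = ((108 + (-57)**2) - 1254)*(-36562 + 45731) = ((108 + 3249) - 1254)*9169 = (3357 - 1254)*9169 = 2103*9169 = 19282407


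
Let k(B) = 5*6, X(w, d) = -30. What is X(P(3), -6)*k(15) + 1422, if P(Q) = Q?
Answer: 522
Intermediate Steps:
k(B) = 30
X(P(3), -6)*k(15) + 1422 = -30*30 + 1422 = -900 + 1422 = 522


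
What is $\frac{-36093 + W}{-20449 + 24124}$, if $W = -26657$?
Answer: $- \frac{2510}{147} \approx -17.075$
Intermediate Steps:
$\frac{-36093 + W}{-20449 + 24124} = \frac{-36093 - 26657}{-20449 + 24124} = - \frac{62750}{3675} = \left(-62750\right) \frac{1}{3675} = - \frac{2510}{147}$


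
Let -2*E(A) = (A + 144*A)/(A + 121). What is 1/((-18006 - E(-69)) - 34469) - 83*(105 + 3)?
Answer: -49009818524/5467405 ≈ -8964.0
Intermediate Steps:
E(A) = -145*A/(2*(121 + A)) (E(A) = -(A + 144*A)/(2*(A + 121)) = -145*A/(2*(121 + A)))
1/((-18006 - E(-69)) - 34469) - 83*(105 + 3) = 1/((-18006 - (-145)*(-69)/(242 + 2*(-69))) - 34469) - 83*(105 + 3) = 1/((-18006 - (-145)*(-69)/(242 - 138)) - 34469) - 83*108 = 1/((-18006 - (-145)*(-69)/104) - 34469) - 8964 = 1/((-18006 - 1*10005/104) - 34469) - 8964 = 1/((-18006 - 10005/104) - 34469) - 8964 = 1/(-1882629/104 - 34469) - 8964 = 1/(-5467405/104) - 8964 = -104/5467405 - 8964 = -49009818524/5467405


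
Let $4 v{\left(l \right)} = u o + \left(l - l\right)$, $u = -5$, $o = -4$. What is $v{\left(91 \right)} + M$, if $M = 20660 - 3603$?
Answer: $17062$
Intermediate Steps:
$v{\left(l \right)} = 5$ ($v{\left(l \right)} = \frac{\left(-5\right) \left(-4\right) + \left(l - l\right)}{4} = \frac{20 + 0}{4} = \frac{1}{4} \cdot 20 = 5$)
$M = 17057$
$v{\left(91 \right)} + M = 5 + 17057 = 17062$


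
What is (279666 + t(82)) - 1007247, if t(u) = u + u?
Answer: -727417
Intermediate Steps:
t(u) = 2*u
(279666 + t(82)) - 1007247 = (279666 + 2*82) - 1007247 = (279666 + 164) - 1007247 = 279830 - 1007247 = -727417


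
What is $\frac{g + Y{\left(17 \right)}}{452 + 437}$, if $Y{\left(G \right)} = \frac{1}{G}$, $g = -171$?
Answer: $- \frac{2906}{15113} \approx -0.19228$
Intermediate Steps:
$\frac{g + Y{\left(17 \right)}}{452 + 437} = \frac{-171 + \frac{1}{17}}{452 + 437} = \frac{-171 + \frac{1}{17}}{889} = \left(- \frac{2906}{17}\right) \frac{1}{889} = - \frac{2906}{15113}$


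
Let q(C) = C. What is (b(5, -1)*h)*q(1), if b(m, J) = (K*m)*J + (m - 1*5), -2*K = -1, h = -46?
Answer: 115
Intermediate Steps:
K = ½ (K = -½*(-1) = ½ ≈ 0.50000)
b(m, J) = -5 + m + J*m/2 (b(m, J) = (m/2)*J + (m - 1*5) = J*m/2 + (m - 5) = J*m/2 + (-5 + m) = -5 + m + J*m/2)
(b(5, -1)*h)*q(1) = ((-5 + 5 + (½)*(-1)*5)*(-46))*1 = ((-5 + 5 - 5/2)*(-46))*1 = -5/2*(-46)*1 = 115*1 = 115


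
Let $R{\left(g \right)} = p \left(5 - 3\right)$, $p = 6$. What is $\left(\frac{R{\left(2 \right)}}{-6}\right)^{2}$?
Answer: $4$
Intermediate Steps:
$R{\left(g \right)} = 12$ ($R{\left(g \right)} = 6 \left(5 - 3\right) = 6 \cdot 2 = 12$)
$\left(\frac{R{\left(2 \right)}}{-6}\right)^{2} = \left(\frac{12}{-6}\right)^{2} = \left(12 \left(- \frac{1}{6}\right)\right)^{2} = \left(-2\right)^{2} = 4$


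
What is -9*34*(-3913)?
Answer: 1197378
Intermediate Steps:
-9*34*(-3913) = -306*(-3913) = 1197378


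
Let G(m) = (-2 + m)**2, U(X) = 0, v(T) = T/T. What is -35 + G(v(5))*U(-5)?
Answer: -35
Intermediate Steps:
v(T) = 1
-35 + G(v(5))*U(-5) = -35 + (-2 + 1)**2*0 = -35 + (-1)**2*0 = -35 + 1*0 = -35 + 0 = -35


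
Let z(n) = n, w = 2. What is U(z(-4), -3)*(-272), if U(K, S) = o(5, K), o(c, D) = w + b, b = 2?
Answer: -1088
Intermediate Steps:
o(c, D) = 4 (o(c, D) = 2 + 2 = 4)
U(K, S) = 4
U(z(-4), -3)*(-272) = 4*(-272) = -1088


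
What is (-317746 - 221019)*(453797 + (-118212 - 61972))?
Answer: -147413107945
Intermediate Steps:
(-317746 - 221019)*(453797 + (-118212 - 61972)) = -538765*(453797 - 180184) = -538765*273613 = -147413107945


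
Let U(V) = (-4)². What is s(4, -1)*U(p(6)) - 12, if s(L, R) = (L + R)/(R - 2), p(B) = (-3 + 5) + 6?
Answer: -28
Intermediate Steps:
p(B) = 8 (p(B) = 2 + 6 = 8)
s(L, R) = (L + R)/(-2 + R)
U(V) = 16
s(4, -1)*U(p(6)) - 12 = ((4 - 1)/(-2 - 1))*16 - 12 = (3/(-3))*16 - 12 = -⅓*3*16 - 12 = -1*16 - 12 = -16 - 12 = -28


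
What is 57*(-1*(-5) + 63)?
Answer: 3876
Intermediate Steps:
57*(-1*(-5) + 63) = 57*(5 + 63) = 57*68 = 3876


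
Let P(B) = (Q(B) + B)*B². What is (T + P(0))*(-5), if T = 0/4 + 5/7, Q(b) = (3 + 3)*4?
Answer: -25/7 ≈ -3.5714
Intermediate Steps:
Q(b) = 24 (Q(b) = 6*4 = 24)
P(B) = B²*(24 + B) (P(B) = (24 + B)*B² = B²*(24 + B))
T = 5/7 (T = 0*(¼) + 5*(⅐) = 0 + 5/7 = 5/7 ≈ 0.71429)
(T + P(0))*(-5) = (5/7 + 0²*(24 + 0))*(-5) = (5/7 + 0*24)*(-5) = (5/7 + 0)*(-5) = (5/7)*(-5) = -25/7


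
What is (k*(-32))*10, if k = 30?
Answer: -9600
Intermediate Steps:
(k*(-32))*10 = (30*(-32))*10 = -960*10 = -9600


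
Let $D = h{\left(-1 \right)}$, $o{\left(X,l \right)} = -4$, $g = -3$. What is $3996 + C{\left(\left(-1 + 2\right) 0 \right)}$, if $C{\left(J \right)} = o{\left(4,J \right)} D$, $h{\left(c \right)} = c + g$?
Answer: $4012$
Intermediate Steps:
$h{\left(c \right)} = -3 + c$ ($h{\left(c \right)} = c - 3 = -3 + c$)
$D = -4$ ($D = -3 - 1 = -4$)
$C{\left(J \right)} = 16$ ($C{\left(J \right)} = \left(-4\right) \left(-4\right) = 16$)
$3996 + C{\left(\left(-1 + 2\right) 0 \right)} = 3996 + 16 = 4012$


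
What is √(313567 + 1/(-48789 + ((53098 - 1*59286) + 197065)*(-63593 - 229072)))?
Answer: 1997*√245371296127693153602/55863065994 ≈ 559.97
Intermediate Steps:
√(313567 + 1/(-48789 + ((53098 - 1*59286) + 197065)*(-63593 - 229072))) = √(313567 + 1/(-48789 + ((53098 - 59286) + 197065)*(-292665))) = √(313567 + 1/(-48789 + (-6188 + 197065)*(-292665))) = √(313567 + 1/(-48789 + 190877*(-292665))) = √(313567 + 1/(-48789 - 55863017205)) = √(313567 + 1/(-55863065994)) = √(313567 - 1/55863065994) = √(17516814014540597/55863065994) = 1997*√245371296127693153602/55863065994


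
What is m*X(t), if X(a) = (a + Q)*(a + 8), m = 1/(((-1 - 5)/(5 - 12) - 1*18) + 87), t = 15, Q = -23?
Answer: -1288/489 ≈ -2.6339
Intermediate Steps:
m = 7/489 (m = 1/((-6/(-7) - 18) + 87) = 1/((-6*(-1/7) - 18) + 87) = 1/((6/7 - 18) + 87) = 1/(-120/7 + 87) = 1/(489/7) = 7/489 ≈ 0.014315)
X(a) = (-23 + a)*(8 + a) (X(a) = (a - 23)*(a + 8) = (-23 + a)*(8 + a))
m*X(t) = 7*(-184 + 15**2 - 15*15)/489 = 7*(-184 + 225 - 225)/489 = (7/489)*(-184) = -1288/489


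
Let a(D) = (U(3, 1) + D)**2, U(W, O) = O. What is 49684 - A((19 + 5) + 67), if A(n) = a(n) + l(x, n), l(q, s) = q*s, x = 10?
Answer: 40310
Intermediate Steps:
a(D) = (1 + D)**2
A(n) = (1 + n)**2 + 10*n
49684 - A((19 + 5) + 67) = 49684 - ((1 + ((19 + 5) + 67))**2 + 10*((19 + 5) + 67)) = 49684 - ((1 + (24 + 67))**2 + 10*(24 + 67)) = 49684 - ((1 + 91)**2 + 10*91) = 49684 - (92**2 + 910) = 49684 - (8464 + 910) = 49684 - 1*9374 = 49684 - 9374 = 40310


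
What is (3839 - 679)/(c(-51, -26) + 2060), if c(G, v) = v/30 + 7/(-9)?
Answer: 71100/46313 ≈ 1.5352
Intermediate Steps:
c(G, v) = -7/9 + v/30 (c(G, v) = v*(1/30) + 7*(-⅑) = v/30 - 7/9 = -7/9 + v/30)
(3839 - 679)/(c(-51, -26) + 2060) = (3839 - 679)/((-7/9 + (1/30)*(-26)) + 2060) = 3160/((-7/9 - 13/15) + 2060) = 3160/(-74/45 + 2060) = 3160/(92626/45) = 3160*(45/92626) = 71100/46313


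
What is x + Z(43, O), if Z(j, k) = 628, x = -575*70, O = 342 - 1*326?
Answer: -39622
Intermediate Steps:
O = 16 (O = 342 - 326 = 16)
x = -40250
x + Z(43, O) = -40250 + 628 = -39622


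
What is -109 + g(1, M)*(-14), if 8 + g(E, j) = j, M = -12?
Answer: 171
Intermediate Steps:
g(E, j) = -8 + j
-109 + g(1, M)*(-14) = -109 + (-8 - 12)*(-14) = -109 - 20*(-14) = -109 + 280 = 171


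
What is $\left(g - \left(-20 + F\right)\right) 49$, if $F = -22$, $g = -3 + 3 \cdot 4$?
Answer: $2499$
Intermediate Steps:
$g = 9$ ($g = -3 + 12 = 9$)
$\left(g - \left(-20 + F\right)\right) 49 = \left(9 + \left(\left(12 - -8\right) - -22\right)\right) 49 = \left(9 + \left(\left(12 + 8\right) + 22\right)\right) 49 = \left(9 + \left(20 + 22\right)\right) 49 = \left(9 + 42\right) 49 = 51 \cdot 49 = 2499$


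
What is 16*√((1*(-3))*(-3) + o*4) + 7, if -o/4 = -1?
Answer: 87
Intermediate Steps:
o = 4 (o = -4*(-1) = 4)
16*√((1*(-3))*(-3) + o*4) + 7 = 16*√((1*(-3))*(-3) + 4*4) + 7 = 16*√(-3*(-3) + 16) + 7 = 16*√(9 + 16) + 7 = 16*√25 + 7 = 16*5 + 7 = 80 + 7 = 87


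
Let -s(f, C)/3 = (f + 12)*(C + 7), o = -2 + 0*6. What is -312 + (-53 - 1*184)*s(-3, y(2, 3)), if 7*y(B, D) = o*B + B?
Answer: 298569/7 ≈ 42653.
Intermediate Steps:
o = -2 (o = -2 + 0 = -2)
y(B, D) = -B/7 (y(B, D) = (-2*B + B)/7 = (-B)/7 = -B/7)
s(f, C) = -3*(7 + C)*(12 + f) (s(f, C) = -3*(f + 12)*(C + 7) = -3*(12 + f)*(7 + C) = -3*(7 + C)*(12 + f))
-312 + (-53 - 1*184)*s(-3, y(2, 3)) = -312 + (-53 - 1*184)*(-252 - (-36)*2/7 - 21*(-3) - 3*(-⅐*2)*(-3)) = -312 + (-53 - 184)*(-252 - 36*(-2/7) + 63 - 3*(-2/7)*(-3)) = -312 - 237*(-252 + 72/7 + 63 - 18/7) = -312 - 237*(-1269/7) = -312 + 300753/7 = 298569/7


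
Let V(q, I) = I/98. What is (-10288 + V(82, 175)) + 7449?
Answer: -39721/14 ≈ -2837.2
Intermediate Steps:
V(q, I) = I/98 (V(q, I) = I*(1/98) = I/98)
(-10288 + V(82, 175)) + 7449 = (-10288 + (1/98)*175) + 7449 = (-10288 + 25/14) + 7449 = -144007/14 + 7449 = -39721/14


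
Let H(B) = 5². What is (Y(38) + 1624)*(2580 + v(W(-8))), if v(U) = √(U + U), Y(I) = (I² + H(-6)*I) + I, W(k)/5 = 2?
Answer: 10464480 + 8112*√5 ≈ 1.0483e+7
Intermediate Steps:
W(k) = 10 (W(k) = 5*2 = 10)
H(B) = 25
Y(I) = I² + 26*I (Y(I) = (I² + 25*I) + I = I² + 26*I)
v(U) = √2*√U (v(U) = √(2*U) = √2*√U)
(Y(38) + 1624)*(2580 + v(W(-8))) = (38*(26 + 38) + 1624)*(2580 + √2*√10) = (38*64 + 1624)*(2580 + 2*√5) = (2432 + 1624)*(2580 + 2*√5) = 4056*(2580 + 2*√5) = 10464480 + 8112*√5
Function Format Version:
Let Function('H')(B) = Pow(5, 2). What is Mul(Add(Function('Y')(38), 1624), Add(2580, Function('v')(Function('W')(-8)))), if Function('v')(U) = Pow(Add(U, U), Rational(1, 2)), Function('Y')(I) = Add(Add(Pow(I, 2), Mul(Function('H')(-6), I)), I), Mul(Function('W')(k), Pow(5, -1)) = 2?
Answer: Add(10464480, Mul(8112, Pow(5, Rational(1, 2)))) ≈ 1.0483e+7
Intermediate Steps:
Function('W')(k) = 10 (Function('W')(k) = Mul(5, 2) = 10)
Function('H')(B) = 25
Function('Y')(I) = Add(Pow(I, 2), Mul(26, I)) (Function('Y')(I) = Add(Add(Pow(I, 2), Mul(25, I)), I) = Add(Pow(I, 2), Mul(26, I)))
Function('v')(U) = Mul(Pow(2, Rational(1, 2)), Pow(U, Rational(1, 2))) (Function('v')(U) = Pow(Mul(2, U), Rational(1, 2)) = Mul(Pow(2, Rational(1, 2)), Pow(U, Rational(1, 2))))
Mul(Add(Function('Y')(38), 1624), Add(2580, Function('v')(Function('W')(-8)))) = Mul(Add(Mul(38, Add(26, 38)), 1624), Add(2580, Mul(Pow(2, Rational(1, 2)), Pow(10, Rational(1, 2))))) = Mul(Add(Mul(38, 64), 1624), Add(2580, Mul(2, Pow(5, Rational(1, 2))))) = Mul(Add(2432, 1624), Add(2580, Mul(2, Pow(5, Rational(1, 2))))) = Mul(4056, Add(2580, Mul(2, Pow(5, Rational(1, 2))))) = Add(10464480, Mul(8112, Pow(5, Rational(1, 2))))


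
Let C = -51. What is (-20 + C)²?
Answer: 5041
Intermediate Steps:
(-20 + C)² = (-20 - 51)² = (-71)² = 5041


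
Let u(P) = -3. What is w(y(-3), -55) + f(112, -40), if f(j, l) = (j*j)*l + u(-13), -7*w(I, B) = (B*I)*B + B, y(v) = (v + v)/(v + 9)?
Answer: -501323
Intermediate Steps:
y(v) = 2*v/(9 + v) (y(v) = (2*v)/(9 + v) = 2*v/(9 + v))
w(I, B) = -B/7 - I*B²/7 (w(I, B) = -((B*I)*B + B)/7 = -(I*B² + B)/7 = -(B + I*B²)/7 = -B/7 - I*B²/7)
f(j, l) = -3 + l*j² (f(j, l) = (j*j)*l - 3 = j²*l - 3 = l*j² - 3 = -3 + l*j²)
w(y(-3), -55) + f(112, -40) = -⅐*(-55)*(1 - 110*(-3)/(9 - 3)) + (-3 - 40*112²) = -⅐*(-55)*(1 - 110*(-3)/6) + (-3 - 40*12544) = -⅐*(-55)*(1 - 110*(-3)/6) + (-3 - 501760) = -⅐*(-55)*(1 - 55*(-1)) - 501763 = -⅐*(-55)*(1 + 55) - 501763 = -⅐*(-55)*56 - 501763 = 440 - 501763 = -501323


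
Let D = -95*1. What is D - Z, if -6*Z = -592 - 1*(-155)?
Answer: -1007/6 ≈ -167.83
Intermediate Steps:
Z = 437/6 (Z = -(-592 - 1*(-155))/6 = -(-592 + 155)/6 = -⅙*(-437) = 437/6 ≈ 72.833)
D = -95
D - Z = -95 - 1*437/6 = -95 - 437/6 = -1007/6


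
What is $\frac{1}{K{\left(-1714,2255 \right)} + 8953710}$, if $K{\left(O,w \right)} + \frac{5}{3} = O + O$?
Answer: $\frac{3}{26850841} \approx 1.1173 \cdot 10^{-7}$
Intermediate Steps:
$K{\left(O,w \right)} = - \frac{5}{3} + 2 O$ ($K{\left(O,w \right)} = - \frac{5}{3} + \left(O + O\right) = - \frac{5}{3} + 2 O$)
$\frac{1}{K{\left(-1714,2255 \right)} + 8953710} = \frac{1}{\left(- \frac{5}{3} + 2 \left(-1714\right)\right) + 8953710} = \frac{1}{\left(- \frac{5}{3} - 3428\right) + 8953710} = \frac{1}{- \frac{10289}{3} + 8953710} = \frac{1}{\frac{26850841}{3}} = \frac{3}{26850841}$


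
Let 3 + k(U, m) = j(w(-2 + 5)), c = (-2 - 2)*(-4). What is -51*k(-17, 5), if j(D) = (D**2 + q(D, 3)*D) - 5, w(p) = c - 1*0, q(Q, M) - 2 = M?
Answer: -16728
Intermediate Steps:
q(Q, M) = 2 + M
c = 16 (c = -4*(-4) = 16)
w(p) = 16 (w(p) = 16 - 1*0 = 16 + 0 = 16)
j(D) = -5 + D**2 + 5*D (j(D) = (D**2 + (2 + 3)*D) - 5 = (D**2 + 5*D) - 5 = -5 + D**2 + 5*D)
k(U, m) = 328 (k(U, m) = -3 + (-5 + 16**2 + 5*16) = -3 + (-5 + 256 + 80) = -3 + 331 = 328)
-51*k(-17, 5) = -51*328 = -16728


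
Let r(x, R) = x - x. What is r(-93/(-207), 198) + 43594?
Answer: 43594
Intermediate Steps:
r(x, R) = 0
r(-93/(-207), 198) + 43594 = 0 + 43594 = 43594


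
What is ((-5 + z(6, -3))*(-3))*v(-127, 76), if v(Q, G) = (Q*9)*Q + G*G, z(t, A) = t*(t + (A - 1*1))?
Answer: -3169677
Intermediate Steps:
z(t, A) = t*(-1 + A + t) (z(t, A) = t*(t + (A - 1)) = t*(t + (-1 + A)) = t*(-1 + A + t))
v(Q, G) = G² + 9*Q² (v(Q, G) = (9*Q)*Q + G² = 9*Q² + G² = G² + 9*Q²)
((-5 + z(6, -3))*(-3))*v(-127, 76) = ((-5 + 6*(-1 - 3 + 6))*(-3))*(76² + 9*(-127)²) = ((-5 + 6*2)*(-3))*(5776 + 9*16129) = ((-5 + 12)*(-3))*(5776 + 145161) = (7*(-3))*150937 = -21*150937 = -3169677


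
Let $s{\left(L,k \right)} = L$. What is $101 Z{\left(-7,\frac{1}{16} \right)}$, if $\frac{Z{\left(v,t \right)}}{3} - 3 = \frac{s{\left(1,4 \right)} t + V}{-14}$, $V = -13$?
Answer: $\frac{266337}{224} \approx 1189.0$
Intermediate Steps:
$Z{\left(v,t \right)} = \frac{165}{14} - \frac{3 t}{14}$ ($Z{\left(v,t \right)} = 9 + 3 \frac{1 t - 13}{-14} = 9 + 3 \left(t - 13\right) \left(- \frac{1}{14}\right) = 9 + 3 \left(-13 + t\right) \left(- \frac{1}{14}\right) = 9 + 3 \left(\frac{13}{14} - \frac{t}{14}\right) = 9 - \left(- \frac{39}{14} + \frac{3 t}{14}\right) = \frac{165}{14} - \frac{3 t}{14}$)
$101 Z{\left(-7,\frac{1}{16} \right)} = 101 \left(\frac{165}{14} - \frac{3}{14 \cdot 16}\right) = 101 \left(\frac{165}{14} - \frac{3}{224}\right) = 101 \cdot \frac{2637}{224} = \frac{266337}{224}$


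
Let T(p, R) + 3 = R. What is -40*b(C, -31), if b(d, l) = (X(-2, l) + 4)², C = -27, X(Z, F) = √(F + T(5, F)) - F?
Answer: -46400 - 2800*I*√65 ≈ -46400.0 - 22574.0*I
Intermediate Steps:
T(p, R) = -3 + R
X(Z, F) = √(-3 + 2*F) - F (X(Z, F) = √(F + (-3 + F)) - F = √(-3 + 2*F) - F)
b(d, l) = (4 + √(-3 + 2*l) - l)² (b(d, l) = ((√(-3 + 2*l) - l) + 4)² = (4 + √(-3 + 2*l) - l)²)
-40*b(C, -31) = -40*(4 + √(-3 + 2*(-31)) - 1*(-31))² = -40*(4 + √(-3 - 62) + 31)² = -40*(4 + √(-65) + 31)² = -40*(4 + I*√65 + 31)² = -40*(35 + I*√65)²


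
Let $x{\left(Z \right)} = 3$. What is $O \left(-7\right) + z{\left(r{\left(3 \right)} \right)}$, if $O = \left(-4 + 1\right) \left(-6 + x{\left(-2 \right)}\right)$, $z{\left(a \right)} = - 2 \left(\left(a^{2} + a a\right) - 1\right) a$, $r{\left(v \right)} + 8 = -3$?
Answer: $5239$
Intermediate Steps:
$r{\left(v \right)} = -11$ ($r{\left(v \right)} = -8 - 3 = -11$)
$z{\left(a \right)} = a \left(2 - 4 a^{2}\right)$ ($z{\left(a \right)} = - 2 \left(\left(a^{2} + a^{2}\right) - 1\right) a = - 2 \left(2 a^{2} - 1\right) a = - 2 \left(-1 + 2 a^{2}\right) a = \left(2 - 4 a^{2}\right) a = a \left(2 - 4 a^{2}\right)$)
$O = 9$ ($O = \left(-4 + 1\right) \left(-6 + 3\right) = \left(-3\right) \left(-3\right) = 9$)
$O \left(-7\right) + z{\left(r{\left(3 \right)} \right)} = 9 \left(-7\right) - \left(22 + 4 \left(-11\right)^{3}\right) = -63 - -5302 = -63 + \left(5324 - 22\right) = -63 + 5302 = 5239$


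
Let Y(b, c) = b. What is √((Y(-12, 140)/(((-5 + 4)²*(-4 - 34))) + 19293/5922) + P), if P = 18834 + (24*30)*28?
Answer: √54857888245482/37506 ≈ 197.48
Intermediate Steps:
P = 38994 (P = 18834 + 720*28 = 18834 + 20160 = 38994)
√((Y(-12, 140)/(((-5 + 4)²*(-4 - 34))) + 19293/5922) + P) = √((-12*1/((-5 + 4)²*(-4 - 34)) + 19293/5922) + 38994) = √((-12/((-1)²*(-38)) + 19293*(1/5922)) + 38994) = √((-12/(1*(-38)) + 6431/1974) + 38994) = √((-12/(-38) + 6431/1974) + 38994) = √((-12*(-1/38) + 6431/1974) + 38994) = √((6/19 + 6431/1974) + 38994) = √(134033/37506 + 38994) = √(1462642997/37506) = √54857888245482/37506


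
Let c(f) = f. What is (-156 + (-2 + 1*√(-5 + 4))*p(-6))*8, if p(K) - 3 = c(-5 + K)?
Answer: -1120 - 64*I ≈ -1120.0 - 64.0*I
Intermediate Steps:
p(K) = -2 + K (p(K) = 3 + (-5 + K) = -2 + K)
(-156 + (-2 + 1*√(-5 + 4))*p(-6))*8 = (-156 + (-2 + 1*√(-5 + 4))*(-2 - 6))*8 = (-156 + (-2 + 1*√(-1))*(-8))*8 = (-156 + (-2 + 1*I)*(-8))*8 = (-156 + (-2 + I)*(-8))*8 = (-156 + (16 - 8*I))*8 = (-140 - 8*I)*8 = -1120 - 64*I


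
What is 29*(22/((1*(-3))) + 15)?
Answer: 667/3 ≈ 222.33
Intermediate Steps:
29*(22/((1*(-3))) + 15) = 29*(22/(-3) + 15) = 29*(22*(-⅓) + 15) = 29*(-22/3 + 15) = 29*(23/3) = 667/3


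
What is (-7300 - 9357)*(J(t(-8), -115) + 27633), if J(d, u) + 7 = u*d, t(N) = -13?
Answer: -485068497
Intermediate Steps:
J(d, u) = -7 + d*u (J(d, u) = -7 + u*d = -7 + d*u)
(-7300 - 9357)*(J(t(-8), -115) + 27633) = (-7300 - 9357)*((-7 - 13*(-115)) + 27633) = -16657*((-7 + 1495) + 27633) = -16657*(1488 + 27633) = -16657*29121 = -485068497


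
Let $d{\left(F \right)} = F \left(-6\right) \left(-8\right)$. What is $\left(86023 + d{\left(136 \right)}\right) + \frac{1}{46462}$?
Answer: $\frac{4300104563}{46462} \approx 92551.0$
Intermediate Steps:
$d{\left(F \right)} = 48 F$ ($d{\left(F \right)} = - 6 F \left(-8\right) = 48 F$)
$\left(86023 + d{\left(136 \right)}\right) + \frac{1}{46462} = \left(86023 + 48 \cdot 136\right) + \frac{1}{46462} = \left(86023 + 6528\right) + \frac{1}{46462} = 92551 + \frac{1}{46462} = \frac{4300104563}{46462}$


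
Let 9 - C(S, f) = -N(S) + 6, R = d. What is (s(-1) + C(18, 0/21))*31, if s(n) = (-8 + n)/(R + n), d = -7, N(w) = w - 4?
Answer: 4495/8 ≈ 561.88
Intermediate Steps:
N(w) = -4 + w
R = -7
s(n) = (-8 + n)/(-7 + n)
C(S, f) = -1 + S (C(S, f) = 9 - (-(-4 + S) + 6) = 9 - ((4 - S) + 6) = 9 - (10 - S) = 9 + (-10 + S) = -1 + S)
(s(-1) + C(18, 0/21))*31 = ((-8 - 1)/(-7 - 1) + (-1 + 18))*31 = (-9/(-8) + 17)*31 = (-1/8*(-9) + 17)*31 = (9/8 + 17)*31 = (145/8)*31 = 4495/8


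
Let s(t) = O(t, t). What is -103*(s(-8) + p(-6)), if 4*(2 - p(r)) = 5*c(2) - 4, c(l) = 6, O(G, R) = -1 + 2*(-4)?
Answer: 2781/2 ≈ 1390.5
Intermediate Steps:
O(G, R) = -9 (O(G, R) = -1 - 8 = -9)
s(t) = -9
p(r) = -9/2 (p(r) = 2 - (5*6 - 4)/4 = 2 - (30 - 4)/4 = 2 - ¼*26 = 2 - 13/2 = -9/2)
-103*(s(-8) + p(-6)) = -103*(-9 - 9/2) = -103*(-27/2) = 2781/2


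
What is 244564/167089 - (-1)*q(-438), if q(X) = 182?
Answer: 30654762/167089 ≈ 183.46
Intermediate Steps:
244564/167089 - (-1)*q(-438) = 244564/167089 - (-1)*182 = 244564*(1/167089) - 1*(-182) = 244564/167089 + 182 = 30654762/167089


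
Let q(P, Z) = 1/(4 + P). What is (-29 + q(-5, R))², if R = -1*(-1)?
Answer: 900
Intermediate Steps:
R = 1
(-29 + q(-5, R))² = (-29 + 1/(4 - 5))² = (-29 + 1/(-1))² = (-29 - 1)² = (-30)² = 900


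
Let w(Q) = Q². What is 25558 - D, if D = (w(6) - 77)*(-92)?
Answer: 21786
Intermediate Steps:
D = 3772 (D = (6² - 77)*(-92) = (36 - 77)*(-92) = -41*(-92) = 3772)
25558 - D = 25558 - 1*3772 = 25558 - 3772 = 21786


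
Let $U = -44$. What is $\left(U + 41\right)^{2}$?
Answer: $9$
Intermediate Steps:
$\left(U + 41\right)^{2} = \left(-44 + 41\right)^{2} = \left(-3\right)^{2} = 9$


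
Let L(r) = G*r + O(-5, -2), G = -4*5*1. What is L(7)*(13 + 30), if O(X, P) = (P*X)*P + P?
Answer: -6966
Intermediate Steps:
G = -20 (G = -20*1 = -20)
O(X, P) = P + X*P**2 (O(X, P) = X*P**2 + P = P + X*P**2)
L(r) = -22 - 20*r (L(r) = -20*r - 2*(1 - 2*(-5)) = -20*r - 2*(1 + 10) = -20*r - 2*11 = -20*r - 22 = -22 - 20*r)
L(7)*(13 + 30) = (-22 - 20*7)*(13 + 30) = (-22 - 140)*43 = -162*43 = -6966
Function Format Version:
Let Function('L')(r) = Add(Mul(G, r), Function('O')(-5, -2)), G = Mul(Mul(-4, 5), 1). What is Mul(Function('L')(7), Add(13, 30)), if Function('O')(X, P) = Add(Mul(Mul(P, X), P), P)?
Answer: -6966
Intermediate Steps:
G = -20 (G = Mul(-20, 1) = -20)
Function('O')(X, P) = Add(P, Mul(X, Pow(P, 2))) (Function('O')(X, P) = Add(Mul(X, Pow(P, 2)), P) = Add(P, Mul(X, Pow(P, 2))))
Function('L')(r) = Add(-22, Mul(-20, r)) (Function('L')(r) = Add(Mul(-20, r), Mul(-2, Add(1, Mul(-2, -5)))) = Add(Mul(-20, r), Mul(-2, Add(1, 10))) = Add(Mul(-20, r), Mul(-2, 11)) = Add(Mul(-20, r), -22) = Add(-22, Mul(-20, r)))
Mul(Function('L')(7), Add(13, 30)) = Mul(Add(-22, Mul(-20, 7)), Add(13, 30)) = Mul(Add(-22, -140), 43) = Mul(-162, 43) = -6966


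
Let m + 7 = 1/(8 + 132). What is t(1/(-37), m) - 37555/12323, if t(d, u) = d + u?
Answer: -642636149/63833140 ≈ -10.067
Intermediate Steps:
m = -979/140 (m = -7 + 1/(8 + 132) = -7 + 1/140 = -979/140 ≈ -6.9929)
t(1/(-37), m) - 37555/12323 = (1/(-37) - 979/140) - 37555/12323 = (-1/37 - 979/140) - 37555*1/12323 = -36363/5180 - 37555/12323 = -642636149/63833140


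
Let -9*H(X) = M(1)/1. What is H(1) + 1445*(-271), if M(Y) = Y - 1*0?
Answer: -3524356/9 ≈ -3.9160e+5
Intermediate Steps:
M(Y) = Y (M(Y) = Y + 0 = Y)
H(X) = -⅑ (H(X) = -1/(9*1) = -1/9 = -⅑*1 = -⅑)
H(1) + 1445*(-271) = -⅑ + 1445*(-271) = -⅑ - 391595 = -3524356/9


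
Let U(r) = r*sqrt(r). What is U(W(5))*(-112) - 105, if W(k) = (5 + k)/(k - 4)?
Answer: -105 - 1120*sqrt(10) ≈ -3646.8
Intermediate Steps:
W(k) = (5 + k)/(-4 + k)
U(r) = r**(3/2)
U(W(5))*(-112) - 105 = ((5 + 5)/(-4 + 5))**(3/2)*(-112) - 105 = (10/1)**(3/2)*(-112) - 105 = (1*10)**(3/2)*(-112) - 105 = 10**(3/2)*(-112) - 105 = (10*sqrt(10))*(-112) - 105 = -1120*sqrt(10) - 105 = -105 - 1120*sqrt(10)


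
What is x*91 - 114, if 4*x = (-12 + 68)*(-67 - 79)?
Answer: -186118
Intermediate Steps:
x = -2044 (x = ((-12 + 68)*(-67 - 79))/4 = (56*(-146))/4 = (1/4)*(-8176) = -2044)
x*91 - 114 = -2044*91 - 114 = -186004 - 114 = -186118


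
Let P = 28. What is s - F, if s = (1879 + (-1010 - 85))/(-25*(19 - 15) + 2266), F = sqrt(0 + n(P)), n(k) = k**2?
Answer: -29932/1083 ≈ -27.638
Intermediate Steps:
F = 28 (F = sqrt(0 + 28**2) = sqrt(0 + 784) = sqrt(784) = 28)
s = 392/1083 (s = (1879 - 1095)/(-25*4 + 2266) = 784/(-100 + 2266) = 784/2166 = 784*(1/2166) = 392/1083 ≈ 0.36196)
s - F = 392/1083 - 1*28 = 392/1083 - 28 = -29932/1083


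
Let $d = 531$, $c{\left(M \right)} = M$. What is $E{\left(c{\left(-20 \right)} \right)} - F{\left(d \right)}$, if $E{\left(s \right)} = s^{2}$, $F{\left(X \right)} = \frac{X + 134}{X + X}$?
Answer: $\frac{424135}{1062} \approx 399.37$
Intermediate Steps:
$F{\left(X \right)} = \frac{134 + X}{2 X}$
$E{\left(c{\left(-20 \right)} \right)} - F{\left(d \right)} = \left(-20\right)^{2} - \frac{134 + 531}{2 \cdot 531} = 400 - \frac{1}{2} \cdot \frac{1}{531} \cdot 665 = 400 - \frac{665}{1062} = \frac{424135}{1062}$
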